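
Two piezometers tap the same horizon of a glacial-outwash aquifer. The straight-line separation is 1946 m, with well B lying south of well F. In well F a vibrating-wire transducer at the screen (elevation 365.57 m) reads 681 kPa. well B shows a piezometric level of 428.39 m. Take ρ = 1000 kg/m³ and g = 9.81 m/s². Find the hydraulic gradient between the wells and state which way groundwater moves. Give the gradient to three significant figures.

i ≈ 0.00339; groundwater flows toward the south

Pressure head at well F: ψ = P/(ρg) = 681×1000 / (1000 × 9.81) = 69.42 m.
Total head at well F: h = z + ψ = 365.57 + 69.42 = 434.99 m.
Total head at well B: h = 428.39 m (water level in the piezometer is the total head).
Head difference: h(well F) − h(well B) = 434.99 − 428.39 = 6.60 m.
Hydraulic gradient: i = |Δh| / L = 6.60 / 1946 = 0.00339.
Flow is from higher to lower head: from well F toward well B, i.e. toward the south.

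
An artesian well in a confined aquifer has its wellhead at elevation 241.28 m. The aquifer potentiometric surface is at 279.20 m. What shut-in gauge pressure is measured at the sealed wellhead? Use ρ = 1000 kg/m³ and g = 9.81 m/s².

P ≈ 372 kPa

Head above the cap: Δh = 279.20 − 241.28 = 37.92 m.
P = ρgΔh = 1000 × 9.81 × 37.92 = 371995 Pa ≈ 372 kPa.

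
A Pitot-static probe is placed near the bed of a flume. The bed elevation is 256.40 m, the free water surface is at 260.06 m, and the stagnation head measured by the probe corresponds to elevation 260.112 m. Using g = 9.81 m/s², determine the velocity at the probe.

Near the bed, under hydrostatic conditions, the piezometric head (z + ψ) equals the free-surface elevation, 260.06 m.
Velocity head = total − piezometric = 260.112 − 260.06 = 0.052 m.
v = √(2g·h_v) = √(2 × 9.81 × 0.052) = 1.01 m/s.

v ≈ 1.01 m/s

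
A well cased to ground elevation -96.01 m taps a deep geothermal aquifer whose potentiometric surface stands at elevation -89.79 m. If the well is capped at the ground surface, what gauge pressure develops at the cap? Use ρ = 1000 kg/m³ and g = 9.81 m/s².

P ≈ 61.0 kPa

Head above the cap: Δh = -89.79 − (-96.01) = 6.22 m.
P = ρgΔh = 1000 × 9.81 × 6.22 = 61018 Pa ≈ 61.0 kPa.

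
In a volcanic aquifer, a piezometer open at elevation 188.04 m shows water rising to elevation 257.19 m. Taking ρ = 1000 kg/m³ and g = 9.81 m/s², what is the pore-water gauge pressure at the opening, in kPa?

Pressure head ψ = h − z = 257.19 − 188.04 = 69.15 m.
P = ρgψ = 1000 × 9.81 × 69.15 = 678362 Pa ≈ 678 kPa.

P ≈ 678 kPa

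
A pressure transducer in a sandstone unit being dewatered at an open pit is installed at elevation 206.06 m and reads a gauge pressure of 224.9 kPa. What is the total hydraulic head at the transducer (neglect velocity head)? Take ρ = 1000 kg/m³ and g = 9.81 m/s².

h ≈ 228.99 m

ψ = P/(ρg) = 224.9×1000 / (1000 × 9.81) = 22.93 m.
h = z + ψ = 206.06 + 22.93 = 228.99 m.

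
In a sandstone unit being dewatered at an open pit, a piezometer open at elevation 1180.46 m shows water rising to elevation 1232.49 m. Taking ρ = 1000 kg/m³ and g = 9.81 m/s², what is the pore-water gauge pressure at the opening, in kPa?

Pressure head ψ = h − z = 1232.49 − 1180.46 = 52.03 m.
P = ρgψ = 1000 × 9.81 × 52.03 = 510414 Pa ≈ 510 kPa.

P ≈ 510 kPa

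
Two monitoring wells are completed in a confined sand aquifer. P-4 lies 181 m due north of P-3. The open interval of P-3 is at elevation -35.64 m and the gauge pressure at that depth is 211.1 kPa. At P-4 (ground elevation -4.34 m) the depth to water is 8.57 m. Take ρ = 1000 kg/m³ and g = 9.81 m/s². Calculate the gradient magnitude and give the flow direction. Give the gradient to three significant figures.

i ≈ 0.00669; groundwater flows toward the south

Pressure head at P-3: ψ = P/(ρg) = 211.1×1000 / (1000 × 9.81) = 21.52 m.
Total head at P-3: h = z + ψ = -35.64 + 21.52 = -14.12 m.
Total head at P-4: h = -4.34 − 8.57 = -12.91 m.
Head difference: h(P-3) − h(P-4) = -14.12 − (-12.91) = -1.21 m.
Hydraulic gradient: i = |Δh| / L = 1.21 / 181 = 0.00669.
Flow is from higher to lower head: from P-4 toward P-3, i.e. toward the south.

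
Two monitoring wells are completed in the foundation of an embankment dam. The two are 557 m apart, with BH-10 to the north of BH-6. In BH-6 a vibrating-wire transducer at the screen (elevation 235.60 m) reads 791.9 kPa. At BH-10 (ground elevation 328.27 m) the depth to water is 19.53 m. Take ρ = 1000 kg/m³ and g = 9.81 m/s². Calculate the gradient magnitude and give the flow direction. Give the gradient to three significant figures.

Pressure head at BH-6: ψ = P/(ρg) = 791.9×1000 / (1000 × 9.81) = 80.72 m.
Total head at BH-6: h = z + ψ = 235.60 + 80.72 = 316.32 m.
Total head at BH-10: h = 328.27 − 19.53 = 308.74 m.
Head difference: h(BH-6) − h(BH-10) = 316.32 − 308.74 = 7.58 m.
Hydraulic gradient: i = |Δh| / L = 7.58 / 557 = 0.0136.
Flow is from higher to lower head: from BH-6 toward BH-10, i.e. toward the north.

i ≈ 0.0136; groundwater flows toward the north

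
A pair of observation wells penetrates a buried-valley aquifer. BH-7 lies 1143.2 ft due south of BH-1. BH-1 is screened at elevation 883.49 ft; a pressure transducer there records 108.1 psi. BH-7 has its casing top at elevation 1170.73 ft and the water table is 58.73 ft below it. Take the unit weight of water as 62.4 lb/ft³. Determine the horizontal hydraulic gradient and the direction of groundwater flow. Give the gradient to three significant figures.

Pressure head at BH-1: ψ = 144·P/γ = 144 × 108.1 / 62.4 = 249.46 ft.
Total head at BH-1: h = z + ψ = 883.49 + 249.46 = 1132.95 ft.
Total head at BH-7: h = 1170.73 − 58.73 = 1112.00 ft.
Head difference: h(BH-1) − h(BH-7) = 1132.95 − 1112.00 = 20.95 ft.
Hydraulic gradient: i = |Δh| / L = 20.95 / 1143.2 = 0.0183.
Flow is from higher to lower head: from BH-1 toward BH-7, i.e. toward the south.

i ≈ 0.0183; groundwater flows toward the south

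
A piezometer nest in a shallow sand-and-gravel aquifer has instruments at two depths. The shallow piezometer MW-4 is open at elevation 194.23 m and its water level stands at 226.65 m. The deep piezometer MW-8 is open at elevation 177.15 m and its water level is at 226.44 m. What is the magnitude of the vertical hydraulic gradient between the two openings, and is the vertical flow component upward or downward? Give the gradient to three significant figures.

Total head at MW-4: h = 226.65 m (water level in the standpipe).
Total head at MW-8: h = 226.44 m.
Δh = h(MW-4) − h(MW-8) = 226.65 − 226.44 = 0.21 m.
Vertical separation Δz = 194.23 − 177.15 = 17.08 m.
|i_v| = |Δh| / Δz = 0.21 / 17.08 = 0.0123.
Head is higher in the shallow piezometer, so vertical flow is downward (recharge condition).

|i_v| ≈ 0.0123; vertical flow is downward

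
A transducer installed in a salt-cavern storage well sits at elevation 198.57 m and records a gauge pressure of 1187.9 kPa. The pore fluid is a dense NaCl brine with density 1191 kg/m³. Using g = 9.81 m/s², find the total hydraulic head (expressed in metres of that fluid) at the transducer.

ψ = P/(ρg) = 1187.9×1000 / (1191 × 9.81) = 101.67 m.
h = z + ψ = 198.57 + 101.67 = 300.24 m.

h ≈ 300.24 m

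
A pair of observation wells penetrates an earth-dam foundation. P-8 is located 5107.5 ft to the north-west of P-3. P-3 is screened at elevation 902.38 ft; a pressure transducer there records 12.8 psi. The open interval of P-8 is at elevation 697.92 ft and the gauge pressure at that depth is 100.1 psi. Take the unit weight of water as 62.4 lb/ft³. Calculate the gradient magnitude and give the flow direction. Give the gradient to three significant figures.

Pressure head at P-3: ψ = 144·P/γ = 144 × 12.8 / 62.4 = 29.54 ft.
Total head at P-3: h = z + ψ = 902.38 + 29.54 = 931.92 ft.
Pressure head at P-8: ψ = 144·P/γ = 144 × 100.1 / 62.4 = 231.00 ft.
Total head at P-8: h = z + ψ = 697.92 + 231.00 = 928.92 ft.
Head difference: h(P-3) − h(P-8) = 931.92 − 928.92 = 3.00 ft.
Hydraulic gradient: i = |Δh| / L = 3.00 / 5107.5 = 0.000587.
Flow is from higher to lower head: from P-3 toward P-8, i.e. toward the north-west.

i ≈ 0.000587; groundwater flows toward the north-west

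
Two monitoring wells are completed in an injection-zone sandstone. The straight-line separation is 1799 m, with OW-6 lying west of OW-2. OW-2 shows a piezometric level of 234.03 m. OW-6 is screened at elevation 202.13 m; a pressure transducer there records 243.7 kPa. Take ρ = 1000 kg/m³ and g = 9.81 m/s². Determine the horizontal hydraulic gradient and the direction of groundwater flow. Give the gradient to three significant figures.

Total head at OW-2: h = 234.03 m (water level in the piezometer is the total head).
Pressure head at OW-6: ψ = P/(ρg) = 243.7×1000 / (1000 × 9.81) = 24.84 m.
Total head at OW-6: h = z + ψ = 202.13 + 24.84 = 226.97 m.
Head difference: h(OW-2) − h(OW-6) = 234.03 − 226.97 = 7.06 m.
Hydraulic gradient: i = |Δh| / L = 7.06 / 1799 = 0.00392.
Flow is from higher to lower head: from OW-2 toward OW-6, i.e. toward the west.

i ≈ 0.00392; groundwater flows toward the west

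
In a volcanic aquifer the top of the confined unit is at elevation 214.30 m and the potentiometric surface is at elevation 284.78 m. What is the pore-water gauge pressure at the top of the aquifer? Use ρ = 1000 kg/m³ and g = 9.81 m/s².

Pressure head at the aquifer top: ψ = h − z = 284.78 − 214.30 = 70.48 m.
P = ρgψ = 1000 × 9.81 × 70.48 = 691409 Pa ≈ 691 kPa.

P ≈ 691 kPa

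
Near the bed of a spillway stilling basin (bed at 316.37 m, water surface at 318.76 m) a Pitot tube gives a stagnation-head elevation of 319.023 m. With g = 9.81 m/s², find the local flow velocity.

v ≈ 2.27 m/s

Near the bed, under hydrostatic conditions, the piezometric head (z + ψ) equals the free-surface elevation, 318.76 m.
Velocity head = total − piezometric = 319.023 − 318.76 = 0.263 m.
v = √(2g·h_v) = √(2 × 9.81 × 0.263) = 2.27 m/s.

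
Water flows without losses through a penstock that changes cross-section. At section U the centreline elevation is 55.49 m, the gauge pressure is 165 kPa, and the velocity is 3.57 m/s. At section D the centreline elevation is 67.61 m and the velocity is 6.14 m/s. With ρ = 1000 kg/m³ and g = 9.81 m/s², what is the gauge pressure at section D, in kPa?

P₂ ≈ 33.6 kPa

Pressure head at U: ψ₁ = P₁/(ρg) = 165×1000 / (1000 × 9.81) = 16.82 m.
Velocity heads: v₁²/2g = 3.57²/19.62 = 0.650 m; v₂²/2g = 6.14²/19.62 = 1.921 m.
Total head H = z₁ + ψ₁ + v₁²/2g = 55.49 + 16.82 + 0.650 = 72.96 m.
ψ₂ = H − z₂ − v₂²/2g = 72.96 − 67.61 − 1.921 = 3.43 m.
P₂ = ρgψ₂ = 1000 × 9.81 × 3.43 ≈ 33.6 kPa.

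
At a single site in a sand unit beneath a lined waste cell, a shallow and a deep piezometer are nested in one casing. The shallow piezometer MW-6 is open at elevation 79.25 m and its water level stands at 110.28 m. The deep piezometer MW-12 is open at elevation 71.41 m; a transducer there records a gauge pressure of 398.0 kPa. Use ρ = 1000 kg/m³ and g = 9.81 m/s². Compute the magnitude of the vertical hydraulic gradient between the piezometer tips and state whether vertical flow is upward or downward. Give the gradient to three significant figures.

|i_v| ≈ 0.217; vertical flow is upward

Total head at MW-6: h = 110.28 m (water level in the standpipe).
Pressure head at MW-12: ψ = P/(ρg) = 398.0×1000 / (1000 × 9.81) = 40.57 m.
Total head at MW-12: h = z + ψ = 71.41 + 40.57 = 111.98 m.
Δh = h(MW-6) − h(MW-12) = 110.28 − 111.98 = -1.70 m.
Vertical separation Δz = 79.25 − 71.41 = 7.84 m.
|i_v| = |Δh| / Δz = 1.70 / 7.84 = 0.217.
Head is higher in the deep piezometer, so vertical flow is upward (discharge condition).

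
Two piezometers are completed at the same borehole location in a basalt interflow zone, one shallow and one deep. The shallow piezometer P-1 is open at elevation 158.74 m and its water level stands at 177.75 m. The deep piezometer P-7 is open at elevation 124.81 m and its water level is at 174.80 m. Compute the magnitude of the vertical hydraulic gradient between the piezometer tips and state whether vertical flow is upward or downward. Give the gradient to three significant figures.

Total head at P-1: h = 177.75 m (water level in the standpipe).
Total head at P-7: h = 174.80 m.
Δh = h(P-1) − h(P-7) = 177.75 − 174.80 = 2.95 m.
Vertical separation Δz = 158.74 − 124.81 = 33.93 m.
|i_v| = |Δh| / Δz = 2.95 / 33.93 = 0.0869.
Head is higher in the shallow piezometer, so vertical flow is downward (recharge condition).

|i_v| ≈ 0.0869; vertical flow is downward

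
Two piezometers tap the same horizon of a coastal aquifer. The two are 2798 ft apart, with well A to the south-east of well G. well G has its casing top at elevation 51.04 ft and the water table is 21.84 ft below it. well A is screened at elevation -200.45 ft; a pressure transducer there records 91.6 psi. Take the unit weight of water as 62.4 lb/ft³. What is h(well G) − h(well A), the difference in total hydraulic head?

Δh ≈ 18.27 ft

Total head at well G: h = 51.04 − 21.84 = 29.20 ft.
Pressure head at well A: ψ = 144·P/γ = 144 × 91.6 / 62.4 = 211.38 ft.
Total head at well A: h = z + ψ = -200.45 + 211.38 = 10.93 ft.
Head difference: h(well G) − h(well A) = 29.20 − 10.93 = 18.27 ft.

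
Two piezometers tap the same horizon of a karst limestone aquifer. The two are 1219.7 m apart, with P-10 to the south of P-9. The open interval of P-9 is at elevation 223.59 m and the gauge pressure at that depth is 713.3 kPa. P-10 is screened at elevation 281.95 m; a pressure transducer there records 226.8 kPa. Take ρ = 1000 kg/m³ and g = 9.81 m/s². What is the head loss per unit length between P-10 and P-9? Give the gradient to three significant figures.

Pressure head at P-9: ψ = P/(ρg) = 713.3×1000 / (1000 × 9.81) = 72.71 m.
Total head at P-9: h = z + ψ = 223.59 + 72.71 = 296.30 m.
Pressure head at P-10: ψ = P/(ρg) = 226.8×1000 / (1000 × 9.81) = 23.12 m.
Total head at P-10: h = z + ψ = 281.95 + 23.12 = 305.07 m.
Head difference: h(P-9) − h(P-10) = 296.30 − 305.07 = -8.77 m.
Hydraulic gradient: i = |Δh| / L = 8.77 / 1219.7 = 0.00719.

i ≈ 0.00719 m/m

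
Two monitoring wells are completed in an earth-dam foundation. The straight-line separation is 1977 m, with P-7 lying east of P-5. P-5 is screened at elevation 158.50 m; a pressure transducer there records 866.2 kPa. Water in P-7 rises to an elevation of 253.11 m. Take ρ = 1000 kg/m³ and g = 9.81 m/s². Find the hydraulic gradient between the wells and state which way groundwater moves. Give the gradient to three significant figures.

i ≈ 0.00319; groundwater flows toward the west

Pressure head at P-5: ψ = P/(ρg) = 866.2×1000 / (1000 × 9.81) = 88.30 m.
Total head at P-5: h = z + ψ = 158.50 + 88.30 = 246.80 m.
Total head at P-7: h = 253.11 m (water level in the piezometer is the total head).
Head difference: h(P-5) − h(P-7) = 246.80 − 253.11 = -6.31 m.
Hydraulic gradient: i = |Δh| / L = 6.31 / 1977 = 0.00319.
Flow is from higher to lower head: from P-7 toward P-5, i.e. toward the west.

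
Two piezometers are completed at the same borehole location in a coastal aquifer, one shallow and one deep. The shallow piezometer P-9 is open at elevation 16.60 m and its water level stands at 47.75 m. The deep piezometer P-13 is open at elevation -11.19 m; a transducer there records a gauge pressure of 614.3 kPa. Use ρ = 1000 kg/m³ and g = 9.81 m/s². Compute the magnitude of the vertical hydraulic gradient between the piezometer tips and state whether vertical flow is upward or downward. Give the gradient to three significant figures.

Total head at P-9: h = 47.75 m (water level in the standpipe).
Pressure head at P-13: ψ = P/(ρg) = 614.3×1000 / (1000 × 9.81) = 62.62 m.
Total head at P-13: h = z + ψ = -11.19 + 62.62 = 51.43 m.
Δh = h(P-9) − h(P-13) = 47.75 − 51.43 = -3.68 m.
Vertical separation Δz = 16.60 − (-11.19) = 27.79 m.
|i_v| = |Δh| / Δz = 3.68 / 27.79 = 0.132.
Head is higher in the deep piezometer, so vertical flow is upward (discharge condition).

|i_v| ≈ 0.132; vertical flow is upward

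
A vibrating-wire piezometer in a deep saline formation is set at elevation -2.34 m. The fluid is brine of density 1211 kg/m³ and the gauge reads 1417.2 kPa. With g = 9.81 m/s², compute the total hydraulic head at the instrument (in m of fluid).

h ≈ 116.95 m

ψ = P/(ρg) = 1417.2×1000 / (1211 × 9.81) = 119.29 m.
h = z + ψ = -2.34 + 119.29 = 116.95 m.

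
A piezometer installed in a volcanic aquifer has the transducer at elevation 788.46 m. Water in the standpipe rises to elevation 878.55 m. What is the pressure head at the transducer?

ψ ≈ 90.09 m

Total head h = 878.55 m (the water-surface elevation in the piezometer).
Pressure head ψ = h − z = 878.55 − 788.46 = 90.09 m.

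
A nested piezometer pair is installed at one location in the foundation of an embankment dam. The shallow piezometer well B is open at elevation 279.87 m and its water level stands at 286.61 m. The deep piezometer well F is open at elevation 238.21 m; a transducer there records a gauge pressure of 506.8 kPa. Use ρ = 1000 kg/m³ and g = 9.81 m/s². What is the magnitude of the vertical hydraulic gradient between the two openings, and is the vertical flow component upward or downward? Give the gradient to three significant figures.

Total head at well B: h = 286.61 m (water level in the standpipe).
Pressure head at well F: ψ = P/(ρg) = 506.8×1000 / (1000 × 9.81) = 51.66 m.
Total head at well F: h = z + ψ = 238.21 + 51.66 = 289.87 m.
Δh = h(well B) − h(well F) = 286.61 − 289.87 = -3.26 m.
Vertical separation Δz = 279.87 − 238.21 = 41.66 m.
|i_v| = |Δh| / Δz = 3.26 / 41.66 = 0.0783.
Head is higher in the deep piezometer, so vertical flow is upward (discharge condition).

|i_v| ≈ 0.0783; vertical flow is upward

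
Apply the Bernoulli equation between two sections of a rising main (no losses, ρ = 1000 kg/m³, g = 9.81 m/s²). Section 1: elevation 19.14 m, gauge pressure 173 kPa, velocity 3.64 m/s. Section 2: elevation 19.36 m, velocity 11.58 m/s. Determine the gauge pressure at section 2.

Pressure head at 1: ψ₁ = P₁/(ρg) = 173×1000 / (1000 × 9.81) = 17.64 m.
Velocity heads: v₁²/2g = 3.64²/19.62 = 0.675 m; v₂²/2g = 11.58²/19.62 = 6.835 m.
Total head H = z₁ + ψ₁ + v₁²/2g = 19.14 + 17.64 + 0.675 = 37.45 m.
ψ₂ = H − z₂ − v₂²/2g = 37.45 − 19.36 − 6.835 = 11.26 m.
P₂ = ρgψ₂ = 1000 × 9.81 × 11.26 ≈ 110 kPa.

P₂ ≈ 110 kPa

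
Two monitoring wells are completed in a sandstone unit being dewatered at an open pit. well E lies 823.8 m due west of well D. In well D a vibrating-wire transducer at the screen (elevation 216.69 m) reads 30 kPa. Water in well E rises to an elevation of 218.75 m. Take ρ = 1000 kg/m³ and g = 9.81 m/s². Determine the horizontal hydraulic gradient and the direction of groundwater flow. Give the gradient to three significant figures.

i ≈ 0.00121; groundwater flows toward the west

Pressure head at well D: ψ = P/(ρg) = 30×1000 / (1000 × 9.81) = 3.06 m.
Total head at well D: h = z + ψ = 216.69 + 3.06 = 219.75 m.
Total head at well E: h = 218.75 m (water level in the piezometer is the total head).
Head difference: h(well D) − h(well E) = 219.75 − 218.75 = 1.00 m.
Hydraulic gradient: i = |Δh| / L = 1.00 / 823.8 = 0.00121.
Flow is from higher to lower head: from well D toward well E, i.e. toward the west.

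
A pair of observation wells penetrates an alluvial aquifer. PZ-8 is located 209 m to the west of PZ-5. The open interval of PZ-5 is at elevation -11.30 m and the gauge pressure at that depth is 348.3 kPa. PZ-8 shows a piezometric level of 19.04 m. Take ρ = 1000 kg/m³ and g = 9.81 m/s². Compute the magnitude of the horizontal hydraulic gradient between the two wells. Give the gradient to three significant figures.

Pressure head at PZ-5: ψ = P/(ρg) = 348.3×1000 / (1000 × 9.81) = 35.50 m.
Total head at PZ-5: h = z + ψ = -11.30 + 35.50 = 24.20 m.
Total head at PZ-8: h = 19.04 m (water level in the piezometer is the total head).
Head difference: h(PZ-5) − h(PZ-8) = 24.20 − 19.04 = 5.16 m.
Hydraulic gradient: i = |Δh| / L = 5.16 / 209 = 0.0247.

i ≈ 0.0247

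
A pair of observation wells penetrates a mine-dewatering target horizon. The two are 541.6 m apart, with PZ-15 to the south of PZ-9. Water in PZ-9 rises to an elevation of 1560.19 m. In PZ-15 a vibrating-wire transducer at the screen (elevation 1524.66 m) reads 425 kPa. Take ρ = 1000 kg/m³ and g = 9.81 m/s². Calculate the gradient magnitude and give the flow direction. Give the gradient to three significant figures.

i ≈ 0.0144; groundwater flows toward the north

Total head at PZ-9: h = 1560.19 m (water level in the piezometer is the total head).
Pressure head at PZ-15: ψ = P/(ρg) = 425×1000 / (1000 × 9.81) = 43.32 m.
Total head at PZ-15: h = z + ψ = 1524.66 + 43.32 = 1567.98 m.
Head difference: h(PZ-9) − h(PZ-15) = 1560.19 − 1567.98 = -7.79 m.
Hydraulic gradient: i = |Δh| / L = 7.79 / 541.6 = 0.0144.
Flow is from higher to lower head: from PZ-15 toward PZ-9, i.e. toward the north.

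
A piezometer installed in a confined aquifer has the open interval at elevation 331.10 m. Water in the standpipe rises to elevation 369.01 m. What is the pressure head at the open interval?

ψ ≈ 37.91 m

Total head h = 369.01 m (the water-surface elevation in the piezometer).
Pressure head ψ = h − z = 369.01 − 331.10 = 37.91 m.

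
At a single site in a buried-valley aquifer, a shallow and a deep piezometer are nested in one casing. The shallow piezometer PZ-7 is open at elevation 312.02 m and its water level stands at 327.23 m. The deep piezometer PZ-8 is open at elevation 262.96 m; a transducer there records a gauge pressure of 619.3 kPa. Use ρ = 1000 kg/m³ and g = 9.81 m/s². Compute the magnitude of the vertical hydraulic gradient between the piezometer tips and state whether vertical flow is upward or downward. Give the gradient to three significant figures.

Total head at PZ-7: h = 327.23 m (water level in the standpipe).
Pressure head at PZ-8: ψ = P/(ρg) = 619.3×1000 / (1000 × 9.81) = 63.13 m.
Total head at PZ-8: h = z + ψ = 262.96 + 63.13 = 326.09 m.
Δh = h(PZ-7) − h(PZ-8) = 327.23 − 326.09 = 1.14 m.
Vertical separation Δz = 312.02 − 262.96 = 49.06 m.
|i_v| = |Δh| / Δz = 1.14 / 49.06 = 0.0232.
Head is higher in the shallow piezometer, so vertical flow is downward (recharge condition).

|i_v| ≈ 0.0232; vertical flow is downward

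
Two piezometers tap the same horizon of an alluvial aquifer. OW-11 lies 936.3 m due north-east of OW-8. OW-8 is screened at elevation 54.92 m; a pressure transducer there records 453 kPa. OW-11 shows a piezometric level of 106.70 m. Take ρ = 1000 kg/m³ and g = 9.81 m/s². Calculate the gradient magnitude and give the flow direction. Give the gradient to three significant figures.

Pressure head at OW-8: ψ = P/(ρg) = 453×1000 / (1000 × 9.81) = 46.18 m.
Total head at OW-8: h = z + ψ = 54.92 + 46.18 = 101.10 m.
Total head at OW-11: h = 106.70 m (water level in the piezometer is the total head).
Head difference: h(OW-8) − h(OW-11) = 101.10 − 106.70 = -5.60 m.
Hydraulic gradient: i = |Δh| / L = 5.60 / 936.3 = 0.00598.
Flow is from higher to lower head: from OW-11 toward OW-8, i.e. toward the south-west.

i ≈ 0.00598; groundwater flows toward the south-west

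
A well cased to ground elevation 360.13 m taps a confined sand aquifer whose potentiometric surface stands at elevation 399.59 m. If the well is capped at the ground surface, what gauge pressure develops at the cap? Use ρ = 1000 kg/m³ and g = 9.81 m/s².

Head above the cap: Δh = 399.59 − 360.13 = 39.46 m.
P = ρgΔh = 1000 × 9.81 × 39.46 = 387103 Pa ≈ 387 kPa.

P ≈ 387 kPa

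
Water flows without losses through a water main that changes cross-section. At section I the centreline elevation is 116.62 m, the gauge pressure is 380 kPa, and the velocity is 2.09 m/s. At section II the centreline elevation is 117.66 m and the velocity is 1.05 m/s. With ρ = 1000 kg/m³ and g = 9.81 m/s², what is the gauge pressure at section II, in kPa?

P₂ ≈ 371 kPa

Pressure head at I: ψ₁ = P₁/(ρg) = 380×1000 / (1000 × 9.81) = 38.74 m.
Velocity heads: v₁²/2g = 2.09²/19.62 = 0.223 m; v₂²/2g = 1.05²/19.62 = 0.056 m.
Total head H = z₁ + ψ₁ + v₁²/2g = 116.62 + 38.74 + 0.223 = 155.58 m.
ψ₂ = H − z₂ − v₂²/2g = 155.58 − 117.66 − 0.056 = 37.86 m.
P₂ = ρgψ₂ = 1000 × 9.81 × 37.86 ≈ 371 kPa.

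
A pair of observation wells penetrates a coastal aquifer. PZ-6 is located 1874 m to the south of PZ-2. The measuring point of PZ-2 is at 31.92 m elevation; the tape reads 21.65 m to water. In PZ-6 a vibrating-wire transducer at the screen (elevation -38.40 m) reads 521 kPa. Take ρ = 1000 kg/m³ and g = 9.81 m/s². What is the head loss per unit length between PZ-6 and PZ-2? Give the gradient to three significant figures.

Total head at PZ-2: h = 31.92 − 21.65 = 10.27 m.
Pressure head at PZ-6: ψ = P/(ρg) = 521×1000 / (1000 × 9.81) = 53.11 m.
Total head at PZ-6: h = z + ψ = -38.40 + 53.11 = 14.71 m.
Head difference: h(PZ-2) − h(PZ-6) = 10.27 − 14.71 = -4.44 m.
Hydraulic gradient: i = |Δh| / L = 4.44 / 1874 = 0.00237.

i ≈ 0.00237 m/m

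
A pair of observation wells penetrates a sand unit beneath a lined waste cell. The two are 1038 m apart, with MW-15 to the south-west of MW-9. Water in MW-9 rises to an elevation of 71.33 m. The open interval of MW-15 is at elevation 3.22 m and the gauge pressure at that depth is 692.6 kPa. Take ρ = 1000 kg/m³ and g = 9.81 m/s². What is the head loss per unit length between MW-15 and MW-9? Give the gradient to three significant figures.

Total head at MW-9: h = 71.33 m (water level in the piezometer is the total head).
Pressure head at MW-15: ψ = P/(ρg) = 692.6×1000 / (1000 × 9.81) = 70.60 m.
Total head at MW-15: h = z + ψ = 3.22 + 70.60 = 73.82 m.
Head difference: h(MW-9) − h(MW-15) = 71.33 − 73.82 = -2.49 m.
Hydraulic gradient: i = |Δh| / L = 2.49 / 1038 = 0.00240.

i ≈ 0.00240 m/m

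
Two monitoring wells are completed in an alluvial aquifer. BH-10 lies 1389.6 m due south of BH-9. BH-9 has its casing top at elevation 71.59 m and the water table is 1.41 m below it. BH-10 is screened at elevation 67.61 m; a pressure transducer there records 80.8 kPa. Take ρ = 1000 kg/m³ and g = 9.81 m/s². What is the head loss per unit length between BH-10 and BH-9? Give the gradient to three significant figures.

Total head at BH-9: h = 71.59 − 1.41 = 70.18 m.
Pressure head at BH-10: ψ = P/(ρg) = 80.8×1000 / (1000 × 9.81) = 8.24 m.
Total head at BH-10: h = z + ψ = 67.61 + 8.24 = 75.85 m.
Head difference: h(BH-9) − h(BH-10) = 70.18 − 75.85 = -5.67 m.
Hydraulic gradient: i = |Δh| / L = 5.67 / 1389.6 = 0.00408.

i ≈ 0.00408 m/m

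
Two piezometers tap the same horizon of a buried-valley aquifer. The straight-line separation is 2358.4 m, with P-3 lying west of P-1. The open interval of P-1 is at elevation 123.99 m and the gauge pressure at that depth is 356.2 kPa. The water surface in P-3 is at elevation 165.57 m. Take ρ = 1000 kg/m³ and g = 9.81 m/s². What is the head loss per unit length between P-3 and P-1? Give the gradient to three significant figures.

Pressure head at P-1: ψ = P/(ρg) = 356.2×1000 / (1000 × 9.81) = 36.31 m.
Total head at P-1: h = z + ψ = 123.99 + 36.31 = 160.30 m.
Total head at P-3: h = 165.57 m (water level in the piezometer is the total head).
Head difference: h(P-1) − h(P-3) = 160.30 − 165.57 = -5.27 m.
Hydraulic gradient: i = |Δh| / L = 5.27 / 2358.4 = 0.00223.

i ≈ 0.00223 m/m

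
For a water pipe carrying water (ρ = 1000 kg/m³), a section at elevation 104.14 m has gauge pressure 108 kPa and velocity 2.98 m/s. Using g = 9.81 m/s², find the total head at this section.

Pressure head ψ = P/(ρg) = 108×1000 / (1000 × 9.81) = 11.01 m.
Velocity head = v²/(2g) = 2.98² / (2 × 9.81) = 0.453 m.
h = z + ψ + v²/(2g) = 104.14 + 11.01 + 0.453 = 115.60 m.

h ≈ 115.60 m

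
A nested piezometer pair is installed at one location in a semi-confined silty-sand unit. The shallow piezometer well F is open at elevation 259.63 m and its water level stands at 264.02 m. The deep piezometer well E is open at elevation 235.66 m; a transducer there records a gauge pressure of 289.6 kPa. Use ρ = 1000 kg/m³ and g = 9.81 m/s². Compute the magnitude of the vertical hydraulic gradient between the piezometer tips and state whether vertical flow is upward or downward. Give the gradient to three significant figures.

|i_v| ≈ 0.0484; vertical flow is upward

Total head at well F: h = 264.02 m (water level in the standpipe).
Pressure head at well E: ψ = P/(ρg) = 289.6×1000 / (1000 × 9.81) = 29.52 m.
Total head at well E: h = z + ψ = 235.66 + 29.52 = 265.18 m.
Δh = h(well F) − h(well E) = 264.02 − 265.18 = -1.16 m.
Vertical separation Δz = 259.63 − 235.66 = 23.97 m.
|i_v| = |Δh| / Δz = 1.16 / 23.97 = 0.0484.
Head is higher in the deep piezometer, so vertical flow is upward (discharge condition).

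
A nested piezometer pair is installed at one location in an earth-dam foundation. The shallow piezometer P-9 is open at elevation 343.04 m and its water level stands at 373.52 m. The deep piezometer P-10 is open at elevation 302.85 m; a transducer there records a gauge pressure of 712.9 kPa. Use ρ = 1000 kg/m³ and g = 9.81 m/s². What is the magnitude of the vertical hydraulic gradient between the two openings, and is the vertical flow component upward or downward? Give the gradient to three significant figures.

Total head at P-9: h = 373.52 m (water level in the standpipe).
Pressure head at P-10: ψ = P/(ρg) = 712.9×1000 / (1000 × 9.81) = 72.67 m.
Total head at P-10: h = z + ψ = 302.85 + 72.67 = 375.52 m.
Δh = h(P-9) − h(P-10) = 373.52 − 375.52 = -2.00 m.
Vertical separation Δz = 343.04 − 302.85 = 40.19 m.
|i_v| = |Δh| / Δz = 2.00 / 40.19 = 0.0498.
Head is higher in the deep piezometer, so vertical flow is upward (discharge condition).

|i_v| ≈ 0.0498; vertical flow is upward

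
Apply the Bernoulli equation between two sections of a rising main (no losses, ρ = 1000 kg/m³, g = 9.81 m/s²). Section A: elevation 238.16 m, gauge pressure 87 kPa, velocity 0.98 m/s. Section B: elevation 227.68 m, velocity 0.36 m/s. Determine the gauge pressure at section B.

P₂ ≈ 190 kPa

Pressure head at A: ψ₁ = P₁/(ρg) = 87×1000 / (1000 × 9.81) = 8.87 m.
Velocity heads: v₁²/2g = 0.98²/19.62 = 0.049 m; v₂²/2g = 0.36²/19.62 = 0.007 m.
Total head H = z₁ + ψ₁ + v₁²/2g = 238.16 + 8.87 + 0.049 = 247.08 m.
ψ₂ = H − z₂ − v₂²/2g = 247.08 − 227.68 − 0.007 = 19.39 m.
P₂ = ρgψ₂ = 1000 × 9.81 × 19.39 ≈ 190 kPa.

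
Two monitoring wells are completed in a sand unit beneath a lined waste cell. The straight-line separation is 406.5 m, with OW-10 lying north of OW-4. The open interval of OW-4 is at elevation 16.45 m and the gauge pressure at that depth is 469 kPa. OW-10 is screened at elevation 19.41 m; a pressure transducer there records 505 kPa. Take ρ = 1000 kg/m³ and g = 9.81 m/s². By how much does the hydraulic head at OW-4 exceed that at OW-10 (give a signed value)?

Pressure head at OW-4: ψ = P/(ρg) = 469×1000 / (1000 × 9.81) = 47.81 m.
Total head at OW-4: h = z + ψ = 16.45 + 47.81 = 64.26 m.
Pressure head at OW-10: ψ = P/(ρg) = 505×1000 / (1000 × 9.81) = 51.48 m.
Total head at OW-10: h = z + ψ = 19.41 + 51.48 = 70.89 m.
Head difference: h(OW-4) − h(OW-10) = 64.26 − 70.89 = -6.63 m.

Δh ≈ -6.63 m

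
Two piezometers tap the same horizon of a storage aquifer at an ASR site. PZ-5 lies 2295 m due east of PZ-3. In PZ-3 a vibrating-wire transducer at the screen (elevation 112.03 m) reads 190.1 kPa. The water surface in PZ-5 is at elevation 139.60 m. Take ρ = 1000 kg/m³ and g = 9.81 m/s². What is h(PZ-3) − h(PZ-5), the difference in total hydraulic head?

Pressure head at PZ-3: ψ = P/(ρg) = 190.1×1000 / (1000 × 9.81) = 19.38 m.
Total head at PZ-3: h = z + ψ = 112.03 + 19.38 = 131.41 m.
Total head at PZ-5: h = 139.60 m (water level in the piezometer is the total head).
Head difference: h(PZ-3) − h(PZ-5) = 131.41 − 139.60 = -8.19 m.

Δh ≈ -8.19 m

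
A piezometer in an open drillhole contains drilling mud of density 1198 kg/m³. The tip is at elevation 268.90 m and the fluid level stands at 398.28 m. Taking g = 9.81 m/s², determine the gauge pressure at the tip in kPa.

Pressure head ψ = h − z = 398.28 − 268.90 = 129.38 m.
P = ρgψ = 1198 × 9.81 × 129.38 = 1520523 Pa ≈ 1520 kPa.

P ≈ 1520 kPa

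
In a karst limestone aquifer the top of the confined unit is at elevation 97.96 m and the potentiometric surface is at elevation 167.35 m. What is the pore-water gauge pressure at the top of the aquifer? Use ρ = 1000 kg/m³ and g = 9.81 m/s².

P ≈ 681 kPa

Pressure head at the aquifer top: ψ = h − z = 167.35 − 97.96 = 69.39 m.
P = ρgψ = 1000 × 9.81 × 69.39 = 680716 Pa ≈ 681 kPa.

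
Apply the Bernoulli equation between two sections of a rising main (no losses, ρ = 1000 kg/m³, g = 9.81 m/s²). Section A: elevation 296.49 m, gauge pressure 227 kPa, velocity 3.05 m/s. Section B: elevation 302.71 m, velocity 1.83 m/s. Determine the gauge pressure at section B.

Pressure head at A: ψ₁ = P₁/(ρg) = 227×1000 / (1000 × 9.81) = 23.14 m.
Velocity heads: v₁²/2g = 3.05²/19.62 = 0.474 m; v₂²/2g = 1.83²/19.62 = 0.171 m.
Total head H = z₁ + ψ₁ + v₁²/2g = 296.49 + 23.14 + 0.474 = 320.10 m.
ψ₂ = H − z₂ − v₂²/2g = 320.10 − 302.71 − 0.171 = 17.22 m.
P₂ = ρgψ₂ = 1000 × 9.81 × 17.22 ≈ 169 kPa.

P₂ ≈ 169 kPa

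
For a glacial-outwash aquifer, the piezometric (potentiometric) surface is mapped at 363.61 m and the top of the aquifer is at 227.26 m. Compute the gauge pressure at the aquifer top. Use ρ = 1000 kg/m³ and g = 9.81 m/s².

P ≈ 1340 kPa

Pressure head at the aquifer top: ψ = h − z = 363.61 − 227.26 = 136.35 m.
P = ρgψ = 1000 × 9.81 × 136.35 = 1337594 Pa ≈ 1340 kPa.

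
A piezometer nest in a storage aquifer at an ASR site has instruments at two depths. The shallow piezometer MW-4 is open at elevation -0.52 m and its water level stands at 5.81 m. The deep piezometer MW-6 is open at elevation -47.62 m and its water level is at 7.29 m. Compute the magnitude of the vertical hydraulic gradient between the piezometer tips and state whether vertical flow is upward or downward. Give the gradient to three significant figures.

|i_v| ≈ 0.0314; vertical flow is upward

Total head at MW-4: h = 5.81 m (water level in the standpipe).
Total head at MW-6: h = 7.29 m.
Δh = h(MW-4) − h(MW-6) = 5.81 − 7.29 = -1.48 m.
Vertical separation Δz = -0.52 − (-47.62) = 47.10 m.
|i_v| = |Δh| / Δz = 1.48 / 47.10 = 0.0314.
Head is higher in the deep piezometer, so vertical flow is upward (discharge condition).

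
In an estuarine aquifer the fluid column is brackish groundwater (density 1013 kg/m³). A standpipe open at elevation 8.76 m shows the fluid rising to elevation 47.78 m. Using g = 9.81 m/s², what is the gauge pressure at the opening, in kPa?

P ≈ 388 kPa

Pressure head ψ = h − z = 47.78 − 8.76 = 39.02 m.
P = ρgψ = 1013 × 9.81 × 39.02 = 387762 Pa ≈ 388 kPa.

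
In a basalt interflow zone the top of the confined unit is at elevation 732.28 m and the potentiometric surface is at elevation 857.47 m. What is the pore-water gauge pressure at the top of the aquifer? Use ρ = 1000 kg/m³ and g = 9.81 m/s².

Pressure head at the aquifer top: ψ = h − z = 857.47 − 732.28 = 125.19 m.
P = ρgψ = 1000 × 9.81 × 125.19 = 1228114 Pa ≈ 1230 kPa.

P ≈ 1230 kPa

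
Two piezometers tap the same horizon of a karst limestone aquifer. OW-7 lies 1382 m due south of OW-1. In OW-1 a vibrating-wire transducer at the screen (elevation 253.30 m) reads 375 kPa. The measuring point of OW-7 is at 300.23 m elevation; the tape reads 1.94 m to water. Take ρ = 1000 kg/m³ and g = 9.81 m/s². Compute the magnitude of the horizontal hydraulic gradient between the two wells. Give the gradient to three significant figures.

i ≈ 0.00489

Pressure head at OW-1: ψ = P/(ρg) = 375×1000 / (1000 × 9.81) = 38.23 m.
Total head at OW-1: h = z + ψ = 253.30 + 38.23 = 291.53 m.
Total head at OW-7: h = 300.23 − 1.94 = 298.29 m.
Head difference: h(OW-1) − h(OW-7) = 291.53 − 298.29 = -6.76 m.
Hydraulic gradient: i = |Δh| / L = 6.76 / 1382 = 0.00489.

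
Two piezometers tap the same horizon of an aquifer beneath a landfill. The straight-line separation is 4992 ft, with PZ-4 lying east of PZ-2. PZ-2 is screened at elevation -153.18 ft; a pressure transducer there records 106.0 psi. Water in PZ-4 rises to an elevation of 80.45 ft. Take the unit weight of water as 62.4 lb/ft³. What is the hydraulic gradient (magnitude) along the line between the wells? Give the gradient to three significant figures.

i ≈ 0.00220

Pressure head at PZ-2: ψ = 144·P/γ = 144 × 106.0 / 62.4 = 244.62 ft.
Total head at PZ-2: h = z + ψ = -153.18 + 244.62 = 91.44 ft.
Total head at PZ-4: h = 80.45 ft (water level in the piezometer is the total head).
Head difference: h(PZ-2) − h(PZ-4) = 91.44 − 80.45 = 10.99 ft.
Hydraulic gradient: i = |Δh| / L = 10.99 / 4992 = 0.00220.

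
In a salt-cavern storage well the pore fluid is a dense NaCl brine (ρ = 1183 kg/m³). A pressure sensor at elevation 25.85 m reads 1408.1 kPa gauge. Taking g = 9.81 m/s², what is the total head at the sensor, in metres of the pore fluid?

h ≈ 147.18 m

ψ = P/(ρg) = 1408.1×1000 / (1183 × 9.81) = 121.33 m.
h = z + ψ = 25.85 + 121.33 = 147.18 m.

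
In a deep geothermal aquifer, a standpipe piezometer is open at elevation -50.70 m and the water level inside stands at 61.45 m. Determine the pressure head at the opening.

ψ ≈ 112.15 m

Total head h = 61.45 m (the water-surface elevation in the piezometer).
Pressure head ψ = h − z = 61.45 − (-50.70) = 112.15 m.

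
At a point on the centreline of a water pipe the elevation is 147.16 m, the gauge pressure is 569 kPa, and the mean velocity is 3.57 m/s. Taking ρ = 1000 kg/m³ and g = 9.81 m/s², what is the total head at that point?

Pressure head ψ = P/(ρg) = 569×1000 / (1000 × 9.81) = 58.00 m.
Velocity head = v²/(2g) = 3.57² / (2 × 9.81) = 0.650 m.
h = z + ψ + v²/(2g) = 147.16 + 58.00 + 0.650 = 205.81 m.

h ≈ 205.81 m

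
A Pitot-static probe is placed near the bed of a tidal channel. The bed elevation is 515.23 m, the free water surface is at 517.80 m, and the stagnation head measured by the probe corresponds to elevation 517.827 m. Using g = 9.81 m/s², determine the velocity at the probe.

v ≈ 0.728 m/s

Near the bed, under hydrostatic conditions, the piezometric head (z + ψ) equals the free-surface elevation, 517.80 m.
Velocity head = total − piezometric = 517.827 − 517.80 = 0.027 m.
v = √(2g·h_v) = √(2 × 9.81 × 0.027) = 0.728 m/s.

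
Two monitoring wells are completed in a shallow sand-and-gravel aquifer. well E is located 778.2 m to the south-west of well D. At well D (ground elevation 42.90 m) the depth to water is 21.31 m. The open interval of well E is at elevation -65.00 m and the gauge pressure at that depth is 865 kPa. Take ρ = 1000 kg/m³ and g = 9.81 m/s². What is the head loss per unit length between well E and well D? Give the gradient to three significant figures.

i ≈ 0.00204 m/m

Total head at well D: h = 42.90 − 21.31 = 21.59 m.
Pressure head at well E: ψ = P/(ρg) = 865×1000 / (1000 × 9.81) = 88.18 m.
Total head at well E: h = z + ψ = -65.00 + 88.18 = 23.18 m.
Head difference: h(well D) − h(well E) = 21.59 − 23.18 = -1.59 m.
Hydraulic gradient: i = |Δh| / L = 1.59 / 778.2 = 0.00204.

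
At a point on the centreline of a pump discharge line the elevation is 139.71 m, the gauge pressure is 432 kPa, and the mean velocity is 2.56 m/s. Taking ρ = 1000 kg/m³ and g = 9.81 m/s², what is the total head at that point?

Pressure head ψ = P/(ρg) = 432×1000 / (1000 × 9.81) = 44.04 m.
Velocity head = v²/(2g) = 2.56² / (2 × 9.81) = 0.334 m.
h = z + ψ + v²/(2g) = 139.71 + 44.04 + 0.334 = 184.08 m.

h ≈ 184.08 m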